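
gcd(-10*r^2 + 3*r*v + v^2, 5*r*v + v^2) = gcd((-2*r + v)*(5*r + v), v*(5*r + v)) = 5*r + v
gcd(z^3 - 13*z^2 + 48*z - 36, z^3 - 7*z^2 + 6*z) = z^2 - 7*z + 6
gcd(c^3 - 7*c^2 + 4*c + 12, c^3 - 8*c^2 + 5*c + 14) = c^2 - c - 2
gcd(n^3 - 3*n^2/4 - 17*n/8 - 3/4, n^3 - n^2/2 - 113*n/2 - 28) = n + 1/2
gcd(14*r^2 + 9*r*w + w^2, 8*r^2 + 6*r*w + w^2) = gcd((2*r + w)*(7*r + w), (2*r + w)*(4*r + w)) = 2*r + w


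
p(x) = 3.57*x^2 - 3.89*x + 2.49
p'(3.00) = 17.53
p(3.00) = 22.95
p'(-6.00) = -46.73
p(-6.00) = 154.35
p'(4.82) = 30.52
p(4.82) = 66.68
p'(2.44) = 13.53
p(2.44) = 14.25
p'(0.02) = -3.75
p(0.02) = 2.41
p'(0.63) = 0.61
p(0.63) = 1.46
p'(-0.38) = -6.60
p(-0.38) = 4.48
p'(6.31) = 41.16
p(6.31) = 120.09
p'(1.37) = 5.89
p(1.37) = 3.86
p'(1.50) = 6.82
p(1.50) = 4.69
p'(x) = 7.14*x - 3.89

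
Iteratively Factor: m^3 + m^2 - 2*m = (m)*(m^2 + m - 2) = m*(m + 2)*(m - 1)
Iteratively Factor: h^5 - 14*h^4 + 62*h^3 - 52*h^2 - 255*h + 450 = (h - 3)*(h^4 - 11*h^3 + 29*h^2 + 35*h - 150) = (h - 5)*(h - 3)*(h^3 - 6*h^2 - h + 30) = (h - 5)*(h - 3)^2*(h^2 - 3*h - 10) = (h - 5)^2*(h - 3)^2*(h + 2)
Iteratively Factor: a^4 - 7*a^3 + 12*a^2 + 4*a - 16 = (a - 2)*(a^3 - 5*a^2 + 2*a + 8) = (a - 4)*(a - 2)*(a^2 - a - 2) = (a - 4)*(a - 2)*(a + 1)*(a - 2)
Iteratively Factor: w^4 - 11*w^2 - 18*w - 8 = (w + 1)*(w^3 - w^2 - 10*w - 8) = (w - 4)*(w + 1)*(w^2 + 3*w + 2) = (w - 4)*(w + 1)^2*(w + 2)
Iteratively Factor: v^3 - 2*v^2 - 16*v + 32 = (v - 4)*(v^2 + 2*v - 8) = (v - 4)*(v + 4)*(v - 2)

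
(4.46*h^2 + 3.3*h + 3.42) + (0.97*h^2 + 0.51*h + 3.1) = 5.43*h^2 + 3.81*h + 6.52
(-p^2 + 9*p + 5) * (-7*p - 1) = 7*p^3 - 62*p^2 - 44*p - 5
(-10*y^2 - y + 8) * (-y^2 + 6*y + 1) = 10*y^4 - 59*y^3 - 24*y^2 + 47*y + 8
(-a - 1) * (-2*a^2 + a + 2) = 2*a^3 + a^2 - 3*a - 2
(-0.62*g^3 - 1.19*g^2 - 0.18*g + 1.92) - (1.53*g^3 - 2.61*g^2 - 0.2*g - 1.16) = -2.15*g^3 + 1.42*g^2 + 0.02*g + 3.08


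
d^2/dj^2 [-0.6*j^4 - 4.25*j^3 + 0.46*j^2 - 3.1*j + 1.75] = -7.2*j^2 - 25.5*j + 0.92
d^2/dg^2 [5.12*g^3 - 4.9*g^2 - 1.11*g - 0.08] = 30.72*g - 9.8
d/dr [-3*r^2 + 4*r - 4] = 4 - 6*r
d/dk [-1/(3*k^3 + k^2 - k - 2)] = (9*k^2 + 2*k - 1)/(3*k^3 + k^2 - k - 2)^2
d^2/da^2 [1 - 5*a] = 0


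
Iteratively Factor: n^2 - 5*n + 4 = (n - 1)*(n - 4)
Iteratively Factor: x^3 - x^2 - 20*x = (x + 4)*(x^2 - 5*x) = (x - 5)*(x + 4)*(x)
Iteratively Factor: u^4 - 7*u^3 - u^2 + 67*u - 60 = (u - 5)*(u^3 - 2*u^2 - 11*u + 12) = (u - 5)*(u + 3)*(u^2 - 5*u + 4) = (u - 5)*(u - 1)*(u + 3)*(u - 4)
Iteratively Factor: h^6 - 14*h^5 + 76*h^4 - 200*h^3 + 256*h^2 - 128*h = (h - 2)*(h^5 - 12*h^4 + 52*h^3 - 96*h^2 + 64*h) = (h - 4)*(h - 2)*(h^4 - 8*h^3 + 20*h^2 - 16*h) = (h - 4)^2*(h - 2)*(h^3 - 4*h^2 + 4*h) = h*(h - 4)^2*(h - 2)*(h^2 - 4*h + 4) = h*(h - 4)^2*(h - 2)^2*(h - 2)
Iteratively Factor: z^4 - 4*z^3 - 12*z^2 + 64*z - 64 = (z - 2)*(z^3 - 2*z^2 - 16*z + 32) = (z - 2)*(z + 4)*(z^2 - 6*z + 8) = (z - 4)*(z - 2)*(z + 4)*(z - 2)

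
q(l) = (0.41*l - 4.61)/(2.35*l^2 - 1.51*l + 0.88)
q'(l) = (1.51 - 4.7*l)*(0.41*l - 4.61)/(2.35*l^2 - 1.51*l + 0.88)^2 + 0.41/(2.35*l^2 - 1.51*l + 0.88)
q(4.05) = -0.09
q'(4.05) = 0.06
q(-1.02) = -1.03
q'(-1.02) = -1.25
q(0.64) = -4.96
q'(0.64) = 8.95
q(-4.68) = -0.11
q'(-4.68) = -0.04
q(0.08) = -5.91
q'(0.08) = -8.13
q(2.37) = -0.35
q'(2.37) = 0.36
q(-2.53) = -0.29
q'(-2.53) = -0.17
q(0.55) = -5.77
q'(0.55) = 8.69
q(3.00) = -0.19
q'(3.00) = 0.16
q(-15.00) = -0.02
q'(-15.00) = -0.00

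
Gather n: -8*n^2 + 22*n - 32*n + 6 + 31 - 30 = -8*n^2 - 10*n + 7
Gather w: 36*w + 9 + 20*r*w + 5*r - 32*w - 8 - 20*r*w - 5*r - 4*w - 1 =0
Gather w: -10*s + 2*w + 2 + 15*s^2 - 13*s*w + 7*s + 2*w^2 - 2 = 15*s^2 - 3*s + 2*w^2 + w*(2 - 13*s)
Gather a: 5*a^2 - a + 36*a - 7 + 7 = 5*a^2 + 35*a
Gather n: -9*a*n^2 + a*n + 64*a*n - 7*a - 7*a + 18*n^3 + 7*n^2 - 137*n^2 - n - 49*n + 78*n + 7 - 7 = -14*a + 18*n^3 + n^2*(-9*a - 130) + n*(65*a + 28)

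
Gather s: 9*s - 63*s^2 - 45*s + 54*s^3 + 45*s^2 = 54*s^3 - 18*s^2 - 36*s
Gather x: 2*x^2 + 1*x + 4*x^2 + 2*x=6*x^2 + 3*x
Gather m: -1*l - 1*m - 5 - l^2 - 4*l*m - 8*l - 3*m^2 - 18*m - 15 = -l^2 - 9*l - 3*m^2 + m*(-4*l - 19) - 20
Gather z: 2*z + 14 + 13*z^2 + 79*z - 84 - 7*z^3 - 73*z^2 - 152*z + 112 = -7*z^3 - 60*z^2 - 71*z + 42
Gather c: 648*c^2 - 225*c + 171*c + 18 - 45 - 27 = 648*c^2 - 54*c - 54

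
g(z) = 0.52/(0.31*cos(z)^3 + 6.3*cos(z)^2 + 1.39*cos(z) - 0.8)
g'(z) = 0.52*(0.93*sin(z)*cos(z)^2 + 12.6*sin(z)*cos(z) + 1.39*sin(z))/(0.31*cos(z)^3 + 6.3*cos(z)^2 + 1.39*cos(z) - 0.8)^2 = (0.4836*cos(z)^2 + 6.552*cos(z) + 0.7228)*sin(z)/(0.31*cos(z)^3 + 6.3*cos(z)^2 + 1.39*cos(z) - 0.8)^2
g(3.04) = 0.14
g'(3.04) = -0.04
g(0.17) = 0.07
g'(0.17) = 0.03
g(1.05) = 0.35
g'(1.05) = 1.60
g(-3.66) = 0.20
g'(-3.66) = -0.35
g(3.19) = 0.14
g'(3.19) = 0.02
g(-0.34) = 0.08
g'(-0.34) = -0.06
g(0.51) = 0.10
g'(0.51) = 0.11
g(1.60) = -0.62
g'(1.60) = 0.76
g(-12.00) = 0.10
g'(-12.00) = 0.14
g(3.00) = 0.14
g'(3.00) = -0.05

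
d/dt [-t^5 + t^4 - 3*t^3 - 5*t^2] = t*(-5*t^3 + 4*t^2 - 9*t - 10)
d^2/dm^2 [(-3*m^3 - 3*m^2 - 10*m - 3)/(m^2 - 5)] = 2*(-25*m^3 - 54*m^2 - 375*m - 90)/(m^6 - 15*m^4 + 75*m^2 - 125)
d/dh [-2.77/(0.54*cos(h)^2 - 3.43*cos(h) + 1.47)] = (9.5011 - 2.9916*cos(h))*sin(h)/(0.54*cos(h)^2 - 3.43*cos(h) + 1.47)^2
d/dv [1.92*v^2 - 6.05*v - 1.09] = 3.84*v - 6.05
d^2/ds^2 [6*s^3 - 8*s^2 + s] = 36*s - 16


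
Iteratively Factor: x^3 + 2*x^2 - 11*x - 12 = (x + 4)*(x^2 - 2*x - 3) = (x - 3)*(x + 4)*(x + 1)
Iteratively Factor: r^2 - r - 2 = (r - 2)*(r + 1)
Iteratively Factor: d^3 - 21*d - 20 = (d + 4)*(d^2 - 4*d - 5) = (d + 1)*(d + 4)*(d - 5)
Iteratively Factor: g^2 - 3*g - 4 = (g + 1)*(g - 4)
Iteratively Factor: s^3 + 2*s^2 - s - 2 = (s + 1)*(s^2 + s - 2) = (s + 1)*(s + 2)*(s - 1)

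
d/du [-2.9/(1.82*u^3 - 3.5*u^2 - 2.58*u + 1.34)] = (15.834*u^2 - 20.3*u - 7.482)/(1.82*u^3 - 3.5*u^2 - 2.58*u + 1.34)^2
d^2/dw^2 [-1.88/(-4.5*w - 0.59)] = 76.14/(4.5*w + 0.59)^3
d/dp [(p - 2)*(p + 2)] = 2*p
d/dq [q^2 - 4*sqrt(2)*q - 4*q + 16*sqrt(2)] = 2*q - 4*sqrt(2) - 4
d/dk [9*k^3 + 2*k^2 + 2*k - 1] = 27*k^2 + 4*k + 2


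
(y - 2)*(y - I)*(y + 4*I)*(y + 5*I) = y^4 - 2*y^3 + 8*I*y^3 - 11*y^2 - 16*I*y^2 + 22*y + 20*I*y - 40*I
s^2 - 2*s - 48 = (s - 8)*(s + 6)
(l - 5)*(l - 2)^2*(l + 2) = l^4 - 7*l^3 + 6*l^2 + 28*l - 40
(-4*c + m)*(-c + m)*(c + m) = 4*c^3 - c^2*m - 4*c*m^2 + m^3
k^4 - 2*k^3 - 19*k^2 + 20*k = k*(k - 5)*(k - 1)*(k + 4)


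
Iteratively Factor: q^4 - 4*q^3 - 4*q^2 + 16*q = (q - 2)*(q^3 - 2*q^2 - 8*q) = q*(q - 2)*(q^2 - 2*q - 8) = q*(q - 4)*(q - 2)*(q + 2)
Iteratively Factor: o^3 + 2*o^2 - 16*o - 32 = (o + 2)*(o^2 - 16) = (o + 2)*(o + 4)*(o - 4)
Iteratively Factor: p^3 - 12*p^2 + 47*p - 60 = (p - 4)*(p^2 - 8*p + 15) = (p - 5)*(p - 4)*(p - 3)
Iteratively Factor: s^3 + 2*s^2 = (s)*(s^2 + 2*s) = s^2*(s + 2)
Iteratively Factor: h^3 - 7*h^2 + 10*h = (h - 2)*(h^2 - 5*h) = (h - 5)*(h - 2)*(h)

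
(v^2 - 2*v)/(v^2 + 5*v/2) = 2*(v - 2)/(2*v + 5)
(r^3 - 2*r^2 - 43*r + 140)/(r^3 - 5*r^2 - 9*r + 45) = (r^2 + 3*r - 28)/(r^2 - 9)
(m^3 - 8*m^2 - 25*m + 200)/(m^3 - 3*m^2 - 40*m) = (m - 5)/m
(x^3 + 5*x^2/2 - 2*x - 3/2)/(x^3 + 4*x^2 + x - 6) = (x + 1/2)/(x + 2)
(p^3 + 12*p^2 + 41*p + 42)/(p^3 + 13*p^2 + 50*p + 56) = (p + 3)/(p + 4)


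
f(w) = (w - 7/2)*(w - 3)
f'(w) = 2*w - 13/2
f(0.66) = 6.65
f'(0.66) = -5.18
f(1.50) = 3.00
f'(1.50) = -3.50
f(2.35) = 0.75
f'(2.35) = -1.80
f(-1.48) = 22.31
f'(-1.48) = -9.46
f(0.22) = 9.12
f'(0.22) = -6.06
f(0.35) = 8.35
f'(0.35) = -5.80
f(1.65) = 2.50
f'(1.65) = -3.20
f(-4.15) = 54.70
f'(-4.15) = -14.80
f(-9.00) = 150.00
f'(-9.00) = -24.50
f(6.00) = 7.50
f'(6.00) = 5.50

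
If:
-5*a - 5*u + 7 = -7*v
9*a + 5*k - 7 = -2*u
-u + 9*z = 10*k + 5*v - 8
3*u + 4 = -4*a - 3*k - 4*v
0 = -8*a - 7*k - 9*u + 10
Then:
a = -472/533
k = 133/41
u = -333/533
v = -1108/533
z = 7153/4797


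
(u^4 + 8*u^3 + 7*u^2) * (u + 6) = u^5 + 14*u^4 + 55*u^3 + 42*u^2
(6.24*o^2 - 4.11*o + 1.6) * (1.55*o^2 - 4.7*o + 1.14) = 9.672*o^4 - 35.6985*o^3 + 28.9106*o^2 - 12.2054*o + 1.824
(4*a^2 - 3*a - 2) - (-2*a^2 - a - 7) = 6*a^2 - 2*a + 5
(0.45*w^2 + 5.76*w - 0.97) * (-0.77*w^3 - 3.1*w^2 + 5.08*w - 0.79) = -0.3465*w^5 - 5.8302*w^4 - 14.8231*w^3 + 31.9123*w^2 - 9.478*w + 0.7663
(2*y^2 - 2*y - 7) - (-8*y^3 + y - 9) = 8*y^3 + 2*y^2 - 3*y + 2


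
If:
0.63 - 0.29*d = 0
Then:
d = 2.17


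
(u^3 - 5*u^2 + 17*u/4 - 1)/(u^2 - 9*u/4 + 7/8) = 2*(2*u^2 - 9*u + 4)/(4*u - 7)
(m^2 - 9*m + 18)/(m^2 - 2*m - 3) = (m - 6)/(m + 1)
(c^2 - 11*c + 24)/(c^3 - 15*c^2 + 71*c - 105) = (c - 8)/(c^2 - 12*c + 35)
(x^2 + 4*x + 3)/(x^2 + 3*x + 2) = (x + 3)/(x + 2)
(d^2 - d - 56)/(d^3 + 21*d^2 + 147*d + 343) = (d - 8)/(d^2 + 14*d + 49)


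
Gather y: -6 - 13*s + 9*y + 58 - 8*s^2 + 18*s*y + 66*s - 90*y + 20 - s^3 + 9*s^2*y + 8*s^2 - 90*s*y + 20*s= -s^3 + 73*s + y*(9*s^2 - 72*s - 81) + 72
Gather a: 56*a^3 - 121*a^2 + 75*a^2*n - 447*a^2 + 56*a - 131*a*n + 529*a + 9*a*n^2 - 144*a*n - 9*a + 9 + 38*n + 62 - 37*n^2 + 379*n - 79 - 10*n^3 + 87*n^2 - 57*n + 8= 56*a^3 + a^2*(75*n - 568) + a*(9*n^2 - 275*n + 576) - 10*n^3 + 50*n^2 + 360*n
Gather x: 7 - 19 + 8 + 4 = 0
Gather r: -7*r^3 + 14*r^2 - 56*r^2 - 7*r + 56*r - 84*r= -7*r^3 - 42*r^2 - 35*r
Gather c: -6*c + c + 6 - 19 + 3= -5*c - 10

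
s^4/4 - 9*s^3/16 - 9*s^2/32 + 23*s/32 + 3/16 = (s/4 + 1/4)*(s - 2)*(s - 3/2)*(s + 1/4)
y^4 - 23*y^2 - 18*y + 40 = (y - 5)*(y - 1)*(y + 2)*(y + 4)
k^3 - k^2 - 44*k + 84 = (k - 6)*(k - 2)*(k + 7)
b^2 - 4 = (b - 2)*(b + 2)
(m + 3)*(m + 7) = m^2 + 10*m + 21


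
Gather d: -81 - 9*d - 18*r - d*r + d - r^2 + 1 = d*(-r - 8) - r^2 - 18*r - 80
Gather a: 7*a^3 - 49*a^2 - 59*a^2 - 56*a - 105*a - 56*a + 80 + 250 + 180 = 7*a^3 - 108*a^2 - 217*a + 510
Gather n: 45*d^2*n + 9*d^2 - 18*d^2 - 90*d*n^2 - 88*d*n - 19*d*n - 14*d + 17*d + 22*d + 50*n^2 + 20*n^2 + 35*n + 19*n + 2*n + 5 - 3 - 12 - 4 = -9*d^2 + 25*d + n^2*(70 - 90*d) + n*(45*d^2 - 107*d + 56) - 14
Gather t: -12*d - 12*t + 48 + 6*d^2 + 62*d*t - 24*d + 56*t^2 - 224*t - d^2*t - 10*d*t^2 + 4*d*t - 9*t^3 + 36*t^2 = 6*d^2 - 36*d - 9*t^3 + t^2*(92 - 10*d) + t*(-d^2 + 66*d - 236) + 48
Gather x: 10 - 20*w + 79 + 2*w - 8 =81 - 18*w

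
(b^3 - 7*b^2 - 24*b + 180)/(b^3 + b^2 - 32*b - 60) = (b - 6)/(b + 2)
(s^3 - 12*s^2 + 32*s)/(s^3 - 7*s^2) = (s^2 - 12*s + 32)/(s*(s - 7))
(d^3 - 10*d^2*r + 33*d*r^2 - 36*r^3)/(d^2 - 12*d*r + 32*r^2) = (-d^2 + 6*d*r - 9*r^2)/(-d + 8*r)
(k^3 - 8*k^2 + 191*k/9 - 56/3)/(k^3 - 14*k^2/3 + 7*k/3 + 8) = (k - 7/3)/(k + 1)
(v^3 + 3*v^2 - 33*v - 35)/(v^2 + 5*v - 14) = (v^2 - 4*v - 5)/(v - 2)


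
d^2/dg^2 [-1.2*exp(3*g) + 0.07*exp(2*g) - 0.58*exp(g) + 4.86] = (-10.8*exp(2*g) + 0.28*exp(g) - 0.58)*exp(g)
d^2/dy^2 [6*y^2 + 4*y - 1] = 12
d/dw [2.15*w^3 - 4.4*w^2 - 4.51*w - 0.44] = 6.45*w^2 - 8.8*w - 4.51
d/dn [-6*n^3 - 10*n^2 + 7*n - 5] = -18*n^2 - 20*n + 7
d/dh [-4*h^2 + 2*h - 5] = 2 - 8*h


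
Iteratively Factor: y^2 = (y)*(y)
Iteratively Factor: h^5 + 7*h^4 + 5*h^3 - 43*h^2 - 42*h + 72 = (h + 3)*(h^4 + 4*h^3 - 7*h^2 - 22*h + 24) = (h - 1)*(h + 3)*(h^3 + 5*h^2 - 2*h - 24) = (h - 2)*(h - 1)*(h + 3)*(h^2 + 7*h + 12) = (h - 2)*(h - 1)*(h + 3)^2*(h + 4)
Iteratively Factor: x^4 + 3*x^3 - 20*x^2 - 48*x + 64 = (x - 4)*(x^3 + 7*x^2 + 8*x - 16) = (x - 4)*(x - 1)*(x^2 + 8*x + 16) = (x - 4)*(x - 1)*(x + 4)*(x + 4)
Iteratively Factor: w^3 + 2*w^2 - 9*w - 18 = (w - 3)*(w^2 + 5*w + 6) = (w - 3)*(w + 3)*(w + 2)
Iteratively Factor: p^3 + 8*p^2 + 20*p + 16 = (p + 4)*(p^2 + 4*p + 4) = (p + 2)*(p + 4)*(p + 2)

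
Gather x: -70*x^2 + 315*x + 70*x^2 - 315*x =0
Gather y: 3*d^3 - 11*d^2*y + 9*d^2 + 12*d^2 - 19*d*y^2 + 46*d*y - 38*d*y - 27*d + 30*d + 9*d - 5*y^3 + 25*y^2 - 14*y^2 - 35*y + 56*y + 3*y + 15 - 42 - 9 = 3*d^3 + 21*d^2 + 12*d - 5*y^3 + y^2*(11 - 19*d) + y*(-11*d^2 + 8*d + 24) - 36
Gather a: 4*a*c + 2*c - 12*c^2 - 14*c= 4*a*c - 12*c^2 - 12*c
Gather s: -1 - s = -s - 1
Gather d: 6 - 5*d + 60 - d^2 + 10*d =-d^2 + 5*d + 66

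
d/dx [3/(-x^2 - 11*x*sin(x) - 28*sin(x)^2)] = 3*(11*x*cos(x) + 2*x + 11*sin(x) + 28*sin(2*x))/((x + 4*sin(x))^2*(x + 7*sin(x))^2)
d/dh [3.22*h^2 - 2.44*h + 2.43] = 6.44*h - 2.44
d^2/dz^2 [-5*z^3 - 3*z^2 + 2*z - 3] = -30*z - 6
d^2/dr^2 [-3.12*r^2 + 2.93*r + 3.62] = -6.24000000000000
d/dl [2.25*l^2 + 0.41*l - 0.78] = 4.5*l + 0.41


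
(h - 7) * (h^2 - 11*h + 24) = h^3 - 18*h^2 + 101*h - 168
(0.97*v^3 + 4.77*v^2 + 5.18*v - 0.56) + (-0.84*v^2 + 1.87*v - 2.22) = 0.97*v^3 + 3.93*v^2 + 7.05*v - 2.78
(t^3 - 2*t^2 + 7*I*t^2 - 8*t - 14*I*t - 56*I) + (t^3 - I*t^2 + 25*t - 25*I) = 2*t^3 - 2*t^2 + 6*I*t^2 + 17*t - 14*I*t - 81*I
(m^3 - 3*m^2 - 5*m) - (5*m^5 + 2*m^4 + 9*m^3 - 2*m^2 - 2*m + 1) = -5*m^5 - 2*m^4 - 8*m^3 - m^2 - 3*m - 1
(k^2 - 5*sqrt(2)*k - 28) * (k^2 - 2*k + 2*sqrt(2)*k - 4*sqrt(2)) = k^4 - 3*sqrt(2)*k^3 - 2*k^3 - 48*k^2 + 6*sqrt(2)*k^2 - 56*sqrt(2)*k + 96*k + 112*sqrt(2)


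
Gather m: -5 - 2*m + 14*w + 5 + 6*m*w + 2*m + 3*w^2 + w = 6*m*w + 3*w^2 + 15*w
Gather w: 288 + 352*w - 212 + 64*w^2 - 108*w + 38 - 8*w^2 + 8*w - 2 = 56*w^2 + 252*w + 112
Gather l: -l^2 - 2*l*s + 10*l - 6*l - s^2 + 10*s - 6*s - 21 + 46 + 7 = -l^2 + l*(4 - 2*s) - s^2 + 4*s + 32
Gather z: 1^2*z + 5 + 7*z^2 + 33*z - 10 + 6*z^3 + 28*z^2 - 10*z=6*z^3 + 35*z^2 + 24*z - 5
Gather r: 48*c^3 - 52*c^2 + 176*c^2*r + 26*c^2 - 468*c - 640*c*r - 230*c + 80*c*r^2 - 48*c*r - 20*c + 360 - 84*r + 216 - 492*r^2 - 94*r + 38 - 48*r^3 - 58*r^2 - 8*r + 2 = 48*c^3 - 26*c^2 - 718*c - 48*r^3 + r^2*(80*c - 550) + r*(176*c^2 - 688*c - 186) + 616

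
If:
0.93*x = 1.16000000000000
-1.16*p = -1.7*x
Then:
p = 1.83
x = 1.25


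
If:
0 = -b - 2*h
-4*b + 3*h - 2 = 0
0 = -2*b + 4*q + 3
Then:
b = -4/11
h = 2/11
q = -41/44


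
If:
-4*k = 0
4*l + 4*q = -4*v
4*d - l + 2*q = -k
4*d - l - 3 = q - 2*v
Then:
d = 3/4 - 3*v/4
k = 0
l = 1 - 5*v/3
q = 2*v/3 - 1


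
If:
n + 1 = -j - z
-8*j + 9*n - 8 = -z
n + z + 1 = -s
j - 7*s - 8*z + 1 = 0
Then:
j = -18/11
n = -63/88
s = -18/11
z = 119/88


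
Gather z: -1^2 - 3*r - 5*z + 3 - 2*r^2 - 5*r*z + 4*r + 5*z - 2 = -2*r^2 - 5*r*z + r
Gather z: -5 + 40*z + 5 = 40*z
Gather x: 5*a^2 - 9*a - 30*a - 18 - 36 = 5*a^2 - 39*a - 54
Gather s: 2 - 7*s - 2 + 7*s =0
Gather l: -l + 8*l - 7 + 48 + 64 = 7*l + 105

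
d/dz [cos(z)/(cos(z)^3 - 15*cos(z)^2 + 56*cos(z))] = (2*cos(z) - 15)*sin(z)/(cos(z)^2 - 15*cos(z) + 56)^2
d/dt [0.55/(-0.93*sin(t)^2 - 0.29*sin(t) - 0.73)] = (1.023*sin(t) + 0.1595)*cos(t)/(0.93*sin(t)^2 + 0.29*sin(t) + 0.73)^2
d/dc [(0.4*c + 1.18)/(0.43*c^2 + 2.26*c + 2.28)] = (0.172*c^2 + 0.904*c - (0.4*c + 1.18)*(0.86*c + 2.26) + 0.912)/(0.43*c^2 + 2.26*c + 2.28)^2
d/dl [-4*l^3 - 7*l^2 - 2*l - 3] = -12*l^2 - 14*l - 2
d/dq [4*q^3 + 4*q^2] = 4*q*(3*q + 2)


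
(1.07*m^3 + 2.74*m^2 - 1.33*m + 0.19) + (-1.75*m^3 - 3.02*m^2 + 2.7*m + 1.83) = -0.68*m^3 - 0.28*m^2 + 1.37*m + 2.02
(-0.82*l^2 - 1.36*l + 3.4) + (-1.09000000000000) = -0.82*l^2 - 1.36*l + 2.31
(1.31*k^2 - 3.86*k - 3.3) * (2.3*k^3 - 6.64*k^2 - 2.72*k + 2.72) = 3.013*k^5 - 17.5764*k^4 + 14.4772*k^3 + 35.9744*k^2 - 1.5232*k - 8.976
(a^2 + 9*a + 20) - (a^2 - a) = 10*a + 20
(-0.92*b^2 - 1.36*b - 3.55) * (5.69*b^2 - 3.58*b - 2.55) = -5.2348*b^4 - 4.4448*b^3 - 12.9847*b^2 + 16.177*b + 9.0525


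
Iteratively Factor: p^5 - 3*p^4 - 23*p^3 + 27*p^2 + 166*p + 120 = (p - 4)*(p^4 + p^3 - 19*p^2 - 49*p - 30) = (p - 5)*(p - 4)*(p^3 + 6*p^2 + 11*p + 6) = (p - 5)*(p - 4)*(p + 3)*(p^2 + 3*p + 2) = (p - 5)*(p - 4)*(p + 1)*(p + 3)*(p + 2)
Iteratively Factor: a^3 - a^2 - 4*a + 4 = (a - 1)*(a^2 - 4) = (a - 2)*(a - 1)*(a + 2)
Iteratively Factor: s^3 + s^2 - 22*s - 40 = (s + 4)*(s^2 - 3*s - 10) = (s + 2)*(s + 4)*(s - 5)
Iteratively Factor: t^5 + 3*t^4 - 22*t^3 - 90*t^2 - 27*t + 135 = (t + 3)*(t^4 - 22*t^2 - 24*t + 45) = (t + 3)^2*(t^3 - 3*t^2 - 13*t + 15) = (t + 3)^3*(t^2 - 6*t + 5) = (t - 5)*(t + 3)^3*(t - 1)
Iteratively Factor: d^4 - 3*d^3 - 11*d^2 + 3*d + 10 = (d + 2)*(d^3 - 5*d^2 - d + 5) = (d - 5)*(d + 2)*(d^2 - 1) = (d - 5)*(d - 1)*(d + 2)*(d + 1)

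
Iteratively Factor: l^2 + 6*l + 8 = (l + 4)*(l + 2)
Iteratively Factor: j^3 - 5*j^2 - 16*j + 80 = (j - 5)*(j^2 - 16) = (j - 5)*(j - 4)*(j + 4)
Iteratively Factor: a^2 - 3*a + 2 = (a - 2)*(a - 1)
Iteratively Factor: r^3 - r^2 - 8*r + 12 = (r + 3)*(r^2 - 4*r + 4) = (r - 2)*(r + 3)*(r - 2)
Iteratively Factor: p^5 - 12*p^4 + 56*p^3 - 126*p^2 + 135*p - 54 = (p - 3)*(p^4 - 9*p^3 + 29*p^2 - 39*p + 18) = (p - 3)^2*(p^3 - 6*p^2 + 11*p - 6) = (p - 3)^2*(p - 1)*(p^2 - 5*p + 6) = (p - 3)^3*(p - 1)*(p - 2)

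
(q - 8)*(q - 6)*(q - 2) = q^3 - 16*q^2 + 76*q - 96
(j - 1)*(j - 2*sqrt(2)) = j^2 - 2*sqrt(2)*j - j + 2*sqrt(2)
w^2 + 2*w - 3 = (w - 1)*(w + 3)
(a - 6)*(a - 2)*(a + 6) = a^3 - 2*a^2 - 36*a + 72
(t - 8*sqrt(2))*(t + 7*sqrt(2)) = t^2 - sqrt(2)*t - 112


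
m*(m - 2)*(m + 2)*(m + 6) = m^4 + 6*m^3 - 4*m^2 - 24*m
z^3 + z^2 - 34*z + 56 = (z - 4)*(z - 2)*(z + 7)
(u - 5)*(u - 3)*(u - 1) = u^3 - 9*u^2 + 23*u - 15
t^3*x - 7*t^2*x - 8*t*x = t*(t - 8)*(t*x + x)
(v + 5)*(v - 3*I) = v^2 + 5*v - 3*I*v - 15*I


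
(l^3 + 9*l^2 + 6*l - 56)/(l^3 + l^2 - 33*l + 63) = (l^2 + 2*l - 8)/(l^2 - 6*l + 9)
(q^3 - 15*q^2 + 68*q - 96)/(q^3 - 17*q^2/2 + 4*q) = 2*(q^2 - 7*q + 12)/(q*(2*q - 1))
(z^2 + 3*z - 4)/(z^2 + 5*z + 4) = (z - 1)/(z + 1)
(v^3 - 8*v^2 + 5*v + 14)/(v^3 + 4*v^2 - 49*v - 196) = (v^2 - v - 2)/(v^2 + 11*v + 28)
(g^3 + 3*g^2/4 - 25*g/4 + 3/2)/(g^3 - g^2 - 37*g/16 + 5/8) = 4*(g + 3)/(4*g + 5)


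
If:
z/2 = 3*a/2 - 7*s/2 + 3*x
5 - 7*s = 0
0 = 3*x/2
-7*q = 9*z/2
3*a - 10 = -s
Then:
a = 65/21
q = -135/49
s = 5/7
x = 0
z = 30/7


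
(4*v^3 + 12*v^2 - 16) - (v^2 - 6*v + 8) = 4*v^3 + 11*v^2 + 6*v - 24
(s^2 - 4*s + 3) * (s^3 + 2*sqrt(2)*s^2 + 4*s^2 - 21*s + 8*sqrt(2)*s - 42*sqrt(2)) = s^5 + 2*sqrt(2)*s^4 - 34*s^3 - 68*sqrt(2)*s^2 + 96*s^2 - 63*s + 192*sqrt(2)*s - 126*sqrt(2)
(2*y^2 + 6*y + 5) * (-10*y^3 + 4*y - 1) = -20*y^5 - 60*y^4 - 42*y^3 + 22*y^2 + 14*y - 5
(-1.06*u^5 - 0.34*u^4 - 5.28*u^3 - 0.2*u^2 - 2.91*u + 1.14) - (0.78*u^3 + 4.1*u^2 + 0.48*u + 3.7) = -1.06*u^5 - 0.34*u^4 - 6.06*u^3 - 4.3*u^2 - 3.39*u - 2.56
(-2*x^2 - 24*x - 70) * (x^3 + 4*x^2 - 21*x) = -2*x^5 - 32*x^4 - 124*x^3 + 224*x^2 + 1470*x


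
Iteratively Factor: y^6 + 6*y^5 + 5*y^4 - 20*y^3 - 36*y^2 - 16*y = (y + 4)*(y^5 + 2*y^4 - 3*y^3 - 8*y^2 - 4*y) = (y - 2)*(y + 4)*(y^4 + 4*y^3 + 5*y^2 + 2*y) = (y - 2)*(y + 1)*(y + 4)*(y^3 + 3*y^2 + 2*y) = (y - 2)*(y + 1)*(y + 2)*(y + 4)*(y^2 + y) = (y - 2)*(y + 1)^2*(y + 2)*(y + 4)*(y)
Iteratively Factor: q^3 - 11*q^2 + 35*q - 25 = (q - 5)*(q^2 - 6*q + 5) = (q - 5)^2*(q - 1)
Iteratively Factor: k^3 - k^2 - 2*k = (k - 2)*(k^2 + k) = k*(k - 2)*(k + 1)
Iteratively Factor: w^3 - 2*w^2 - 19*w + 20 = (w - 1)*(w^2 - w - 20) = (w - 5)*(w - 1)*(w + 4)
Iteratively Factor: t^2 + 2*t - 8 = (t + 4)*(t - 2)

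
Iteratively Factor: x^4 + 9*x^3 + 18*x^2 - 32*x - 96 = (x - 2)*(x^3 + 11*x^2 + 40*x + 48) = (x - 2)*(x + 3)*(x^2 + 8*x + 16) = (x - 2)*(x + 3)*(x + 4)*(x + 4)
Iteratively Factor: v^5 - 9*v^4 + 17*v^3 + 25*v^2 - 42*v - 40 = (v - 5)*(v^4 - 4*v^3 - 3*v^2 + 10*v + 8) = (v - 5)*(v + 1)*(v^3 - 5*v^2 + 2*v + 8) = (v - 5)*(v + 1)^2*(v^2 - 6*v + 8) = (v - 5)*(v - 2)*(v + 1)^2*(v - 4)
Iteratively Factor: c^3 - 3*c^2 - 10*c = (c + 2)*(c^2 - 5*c) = c*(c + 2)*(c - 5)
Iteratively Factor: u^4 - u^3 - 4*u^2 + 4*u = (u - 2)*(u^3 + u^2 - 2*u) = (u - 2)*(u + 2)*(u^2 - u) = u*(u - 2)*(u + 2)*(u - 1)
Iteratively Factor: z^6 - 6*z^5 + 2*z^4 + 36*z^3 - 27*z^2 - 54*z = (z - 3)*(z^5 - 3*z^4 - 7*z^3 + 15*z^2 + 18*z) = (z - 3)^2*(z^4 - 7*z^2 - 6*z) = (z - 3)^2*(z + 1)*(z^3 - z^2 - 6*z) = z*(z - 3)^2*(z + 1)*(z^2 - z - 6) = z*(z - 3)^2*(z + 1)*(z + 2)*(z - 3)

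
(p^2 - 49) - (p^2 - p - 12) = p - 37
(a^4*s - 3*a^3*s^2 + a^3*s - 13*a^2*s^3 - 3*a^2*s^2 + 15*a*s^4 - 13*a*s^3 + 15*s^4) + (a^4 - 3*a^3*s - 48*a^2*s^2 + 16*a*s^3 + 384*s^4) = a^4*s + a^4 - 3*a^3*s^2 - 2*a^3*s - 13*a^2*s^3 - 51*a^2*s^2 + 15*a*s^4 + 3*a*s^3 + 399*s^4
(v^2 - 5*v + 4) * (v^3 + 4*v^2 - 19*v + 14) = v^5 - v^4 - 35*v^3 + 125*v^2 - 146*v + 56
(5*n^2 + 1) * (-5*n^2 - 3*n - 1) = -25*n^4 - 15*n^3 - 10*n^2 - 3*n - 1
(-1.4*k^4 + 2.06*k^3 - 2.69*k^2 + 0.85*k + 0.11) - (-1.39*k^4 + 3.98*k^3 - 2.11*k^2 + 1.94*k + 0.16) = -0.01*k^4 - 1.92*k^3 - 0.58*k^2 - 1.09*k - 0.05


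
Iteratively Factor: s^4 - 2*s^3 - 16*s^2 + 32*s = (s)*(s^3 - 2*s^2 - 16*s + 32) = s*(s - 4)*(s^2 + 2*s - 8) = s*(s - 4)*(s - 2)*(s + 4)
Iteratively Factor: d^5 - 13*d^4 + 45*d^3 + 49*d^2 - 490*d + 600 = (d - 4)*(d^4 - 9*d^3 + 9*d^2 + 85*d - 150) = (d - 5)*(d - 4)*(d^3 - 4*d^2 - 11*d + 30) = (d - 5)^2*(d - 4)*(d^2 + d - 6) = (d - 5)^2*(d - 4)*(d - 2)*(d + 3)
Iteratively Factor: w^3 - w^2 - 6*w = (w + 2)*(w^2 - 3*w) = (w - 3)*(w + 2)*(w)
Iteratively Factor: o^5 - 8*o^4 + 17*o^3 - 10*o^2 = (o - 5)*(o^4 - 3*o^3 + 2*o^2) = (o - 5)*(o - 2)*(o^3 - o^2) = o*(o - 5)*(o - 2)*(o^2 - o) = o^2*(o - 5)*(o - 2)*(o - 1)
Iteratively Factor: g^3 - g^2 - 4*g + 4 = (g + 2)*(g^2 - 3*g + 2) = (g - 1)*(g + 2)*(g - 2)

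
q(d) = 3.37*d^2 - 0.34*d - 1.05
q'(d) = 6.74*d - 0.34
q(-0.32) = -0.60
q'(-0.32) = -2.50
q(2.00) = 11.75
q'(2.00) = 13.14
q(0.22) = -0.96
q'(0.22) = 1.14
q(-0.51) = -0.00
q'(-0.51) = -3.78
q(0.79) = 0.78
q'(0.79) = 4.98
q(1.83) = 9.61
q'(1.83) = 11.99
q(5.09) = 84.53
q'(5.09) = 33.97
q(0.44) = -0.55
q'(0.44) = 2.63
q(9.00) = 268.86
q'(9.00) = 60.32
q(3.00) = 28.26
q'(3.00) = 19.88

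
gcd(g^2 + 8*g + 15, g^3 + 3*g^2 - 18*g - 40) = g + 5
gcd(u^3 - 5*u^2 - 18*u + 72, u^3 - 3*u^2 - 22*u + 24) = u^2 - 2*u - 24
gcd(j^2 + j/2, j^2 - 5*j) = j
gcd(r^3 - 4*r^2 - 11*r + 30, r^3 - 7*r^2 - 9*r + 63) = r + 3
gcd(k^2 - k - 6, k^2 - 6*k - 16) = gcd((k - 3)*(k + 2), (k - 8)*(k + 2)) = k + 2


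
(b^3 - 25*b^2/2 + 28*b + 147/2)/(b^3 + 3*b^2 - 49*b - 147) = (2*b^2 - 11*b - 21)/(2*(b^2 + 10*b + 21))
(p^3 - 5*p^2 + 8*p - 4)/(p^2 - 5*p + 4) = (p^2 - 4*p + 4)/(p - 4)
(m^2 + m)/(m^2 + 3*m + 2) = m/(m + 2)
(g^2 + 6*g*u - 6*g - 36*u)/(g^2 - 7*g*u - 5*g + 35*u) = (g^2 + 6*g*u - 6*g - 36*u)/(g^2 - 7*g*u - 5*g + 35*u)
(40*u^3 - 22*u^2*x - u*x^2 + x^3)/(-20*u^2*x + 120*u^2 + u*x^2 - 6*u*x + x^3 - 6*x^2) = (-2*u + x)/(x - 6)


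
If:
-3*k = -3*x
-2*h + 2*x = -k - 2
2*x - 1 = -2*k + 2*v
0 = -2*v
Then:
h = 11/8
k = 1/4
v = 0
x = 1/4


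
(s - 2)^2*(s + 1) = s^3 - 3*s^2 + 4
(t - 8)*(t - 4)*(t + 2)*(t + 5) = t^4 - 5*t^3 - 42*t^2 + 104*t + 320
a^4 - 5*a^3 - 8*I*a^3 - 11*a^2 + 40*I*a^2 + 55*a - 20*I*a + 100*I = (a - 5)*(a - 5*I)*(a - 4*I)*(a + I)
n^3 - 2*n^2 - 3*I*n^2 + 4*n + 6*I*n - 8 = (n - 2)*(n - 4*I)*(n + I)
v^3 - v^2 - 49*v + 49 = (v - 7)*(v - 1)*(v + 7)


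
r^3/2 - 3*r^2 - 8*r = r*(r/2 + 1)*(r - 8)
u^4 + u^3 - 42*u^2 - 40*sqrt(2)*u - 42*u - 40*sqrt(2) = (u + 1)*(u - 5*sqrt(2))*(u + sqrt(2))*(u + 4*sqrt(2))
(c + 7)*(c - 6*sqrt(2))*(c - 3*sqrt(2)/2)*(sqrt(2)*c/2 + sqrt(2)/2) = sqrt(2)*c^4/2 - 15*c^3/2 + 4*sqrt(2)*c^3 - 60*c^2 + 25*sqrt(2)*c^2/2 - 105*c/2 + 72*sqrt(2)*c + 63*sqrt(2)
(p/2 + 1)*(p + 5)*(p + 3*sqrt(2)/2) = p^3/2 + 3*sqrt(2)*p^2/4 + 7*p^2/2 + 5*p + 21*sqrt(2)*p/4 + 15*sqrt(2)/2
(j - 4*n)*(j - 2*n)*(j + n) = j^3 - 5*j^2*n + 2*j*n^2 + 8*n^3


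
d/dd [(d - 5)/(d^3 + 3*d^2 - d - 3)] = (d^3 + 3*d^2 - d - (d - 5)*(3*d^2 + 6*d - 1) - 3)/(d^3 + 3*d^2 - d - 3)^2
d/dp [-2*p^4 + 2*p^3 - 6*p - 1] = -8*p^3 + 6*p^2 - 6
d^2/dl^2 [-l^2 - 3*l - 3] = -2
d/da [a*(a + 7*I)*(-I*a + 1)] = -3*I*a^2 + 16*a + 7*I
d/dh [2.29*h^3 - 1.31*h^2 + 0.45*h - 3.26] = 6.87*h^2 - 2.62*h + 0.45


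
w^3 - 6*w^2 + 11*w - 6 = (w - 3)*(w - 2)*(w - 1)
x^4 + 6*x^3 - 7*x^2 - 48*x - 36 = (x - 3)*(x + 1)*(x + 2)*(x + 6)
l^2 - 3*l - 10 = (l - 5)*(l + 2)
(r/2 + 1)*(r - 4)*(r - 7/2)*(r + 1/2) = r^4/2 - 5*r^3/2 - 15*r^2/8 + 55*r/4 + 7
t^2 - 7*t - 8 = (t - 8)*(t + 1)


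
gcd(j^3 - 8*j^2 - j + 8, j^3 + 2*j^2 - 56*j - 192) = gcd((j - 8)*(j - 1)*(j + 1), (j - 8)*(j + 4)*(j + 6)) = j - 8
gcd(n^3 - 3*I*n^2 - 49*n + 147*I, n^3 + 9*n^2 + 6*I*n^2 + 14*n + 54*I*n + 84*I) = n + 7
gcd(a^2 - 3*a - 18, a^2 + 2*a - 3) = a + 3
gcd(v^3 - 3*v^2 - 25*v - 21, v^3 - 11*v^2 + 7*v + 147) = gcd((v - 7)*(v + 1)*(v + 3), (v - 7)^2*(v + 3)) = v^2 - 4*v - 21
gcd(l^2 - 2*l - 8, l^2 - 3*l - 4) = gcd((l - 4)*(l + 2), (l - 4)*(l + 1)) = l - 4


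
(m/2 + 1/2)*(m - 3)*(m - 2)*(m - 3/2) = m^4/2 - 11*m^3/4 + 7*m^2/2 + 9*m/4 - 9/2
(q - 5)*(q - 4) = q^2 - 9*q + 20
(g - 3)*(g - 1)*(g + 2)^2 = g^4 - 9*g^2 - 4*g + 12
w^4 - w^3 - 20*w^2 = w^2*(w - 5)*(w + 4)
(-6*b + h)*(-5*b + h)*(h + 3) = 30*b^2*h + 90*b^2 - 11*b*h^2 - 33*b*h + h^3 + 3*h^2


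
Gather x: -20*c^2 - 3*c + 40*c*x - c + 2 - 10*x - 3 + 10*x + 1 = -20*c^2 + 40*c*x - 4*c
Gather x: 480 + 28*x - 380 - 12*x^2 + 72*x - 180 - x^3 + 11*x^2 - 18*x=-x^3 - x^2 + 82*x - 80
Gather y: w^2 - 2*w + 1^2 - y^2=w^2 - 2*w - y^2 + 1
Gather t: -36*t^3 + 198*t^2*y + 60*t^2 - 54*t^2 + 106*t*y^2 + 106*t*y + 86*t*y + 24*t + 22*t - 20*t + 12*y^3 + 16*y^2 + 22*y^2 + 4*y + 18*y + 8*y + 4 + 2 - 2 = -36*t^3 + t^2*(198*y + 6) + t*(106*y^2 + 192*y + 26) + 12*y^3 + 38*y^2 + 30*y + 4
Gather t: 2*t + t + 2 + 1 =3*t + 3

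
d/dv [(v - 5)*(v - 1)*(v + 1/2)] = 3*v^2 - 11*v + 2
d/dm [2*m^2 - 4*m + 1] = 4*m - 4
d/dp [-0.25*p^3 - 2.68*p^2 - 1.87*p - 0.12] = -0.75*p^2 - 5.36*p - 1.87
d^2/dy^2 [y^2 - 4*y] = 2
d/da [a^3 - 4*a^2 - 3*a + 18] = 3*a^2 - 8*a - 3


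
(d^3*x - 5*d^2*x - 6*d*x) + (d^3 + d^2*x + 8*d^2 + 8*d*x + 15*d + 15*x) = d^3*x + d^3 - 4*d^2*x + 8*d^2 + 2*d*x + 15*d + 15*x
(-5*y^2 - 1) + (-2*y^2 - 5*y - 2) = -7*y^2 - 5*y - 3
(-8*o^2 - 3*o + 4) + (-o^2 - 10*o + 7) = -9*o^2 - 13*o + 11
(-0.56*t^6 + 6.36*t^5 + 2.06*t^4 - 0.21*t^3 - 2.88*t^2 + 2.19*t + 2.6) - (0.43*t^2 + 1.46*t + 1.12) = -0.56*t^6 + 6.36*t^5 + 2.06*t^4 - 0.21*t^3 - 3.31*t^2 + 0.73*t + 1.48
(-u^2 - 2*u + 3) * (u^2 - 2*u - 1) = -u^4 + 8*u^2 - 4*u - 3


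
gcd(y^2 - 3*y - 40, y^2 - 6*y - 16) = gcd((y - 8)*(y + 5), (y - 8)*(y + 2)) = y - 8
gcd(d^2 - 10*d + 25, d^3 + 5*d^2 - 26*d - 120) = d - 5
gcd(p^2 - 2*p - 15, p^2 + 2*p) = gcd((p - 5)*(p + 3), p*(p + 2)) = 1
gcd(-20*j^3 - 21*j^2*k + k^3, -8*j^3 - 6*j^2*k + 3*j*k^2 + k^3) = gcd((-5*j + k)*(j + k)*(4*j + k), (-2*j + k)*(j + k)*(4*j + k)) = 4*j^2 + 5*j*k + k^2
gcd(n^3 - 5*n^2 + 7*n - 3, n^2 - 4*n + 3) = n^2 - 4*n + 3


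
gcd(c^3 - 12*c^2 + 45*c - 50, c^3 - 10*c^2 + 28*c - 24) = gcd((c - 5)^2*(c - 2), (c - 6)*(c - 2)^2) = c - 2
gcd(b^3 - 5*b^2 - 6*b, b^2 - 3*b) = b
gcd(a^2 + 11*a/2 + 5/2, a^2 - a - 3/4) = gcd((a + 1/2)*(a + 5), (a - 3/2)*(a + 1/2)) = a + 1/2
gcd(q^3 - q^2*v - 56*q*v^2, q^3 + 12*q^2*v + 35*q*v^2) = q^2 + 7*q*v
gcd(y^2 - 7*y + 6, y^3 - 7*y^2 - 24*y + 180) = y - 6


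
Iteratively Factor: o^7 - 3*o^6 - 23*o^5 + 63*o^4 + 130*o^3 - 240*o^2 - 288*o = (o)*(o^6 - 3*o^5 - 23*o^4 + 63*o^3 + 130*o^2 - 240*o - 288) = o*(o + 4)*(o^5 - 7*o^4 + 5*o^3 + 43*o^2 - 42*o - 72) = o*(o + 1)*(o + 4)*(o^4 - 8*o^3 + 13*o^2 + 30*o - 72) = o*(o - 3)*(o + 1)*(o + 4)*(o^3 - 5*o^2 - 2*o + 24) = o*(o - 3)*(o + 1)*(o + 2)*(o + 4)*(o^2 - 7*o + 12) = o*(o - 4)*(o - 3)*(o + 1)*(o + 2)*(o + 4)*(o - 3)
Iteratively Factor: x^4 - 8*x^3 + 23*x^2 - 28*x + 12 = (x - 1)*(x^3 - 7*x^2 + 16*x - 12) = (x - 2)*(x - 1)*(x^2 - 5*x + 6) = (x - 2)^2*(x - 1)*(x - 3)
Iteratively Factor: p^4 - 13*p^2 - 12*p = (p - 4)*(p^3 + 4*p^2 + 3*p) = (p - 4)*(p + 1)*(p^2 + 3*p) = p*(p - 4)*(p + 1)*(p + 3)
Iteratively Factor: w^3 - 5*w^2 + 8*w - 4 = (w - 2)*(w^2 - 3*w + 2) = (w - 2)*(w - 1)*(w - 2)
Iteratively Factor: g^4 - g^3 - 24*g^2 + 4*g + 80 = (g + 4)*(g^3 - 5*g^2 - 4*g + 20) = (g - 2)*(g + 4)*(g^2 - 3*g - 10) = (g - 2)*(g + 2)*(g + 4)*(g - 5)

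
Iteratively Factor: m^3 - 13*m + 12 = (m - 1)*(m^2 + m - 12) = (m - 3)*(m - 1)*(m + 4)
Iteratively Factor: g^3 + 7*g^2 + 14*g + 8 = (g + 4)*(g^2 + 3*g + 2) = (g + 1)*(g + 4)*(g + 2)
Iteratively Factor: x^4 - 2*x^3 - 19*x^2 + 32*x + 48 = (x + 1)*(x^3 - 3*x^2 - 16*x + 48) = (x - 3)*(x + 1)*(x^2 - 16) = (x - 4)*(x - 3)*(x + 1)*(x + 4)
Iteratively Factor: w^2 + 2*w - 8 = (w + 4)*(w - 2)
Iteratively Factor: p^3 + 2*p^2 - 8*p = (p)*(p^2 + 2*p - 8) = p*(p - 2)*(p + 4)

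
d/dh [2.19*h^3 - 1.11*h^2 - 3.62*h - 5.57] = 6.57*h^2 - 2.22*h - 3.62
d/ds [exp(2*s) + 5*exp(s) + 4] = (2*exp(s) + 5)*exp(s)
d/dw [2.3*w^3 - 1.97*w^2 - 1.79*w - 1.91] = 6.9*w^2 - 3.94*w - 1.79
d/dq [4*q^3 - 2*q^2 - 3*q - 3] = 12*q^2 - 4*q - 3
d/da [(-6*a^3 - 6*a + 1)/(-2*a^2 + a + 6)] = (12*a^4 - 12*a^3 - 120*a^2 + 4*a - 37)/(4*a^4 - 4*a^3 - 23*a^2 + 12*a + 36)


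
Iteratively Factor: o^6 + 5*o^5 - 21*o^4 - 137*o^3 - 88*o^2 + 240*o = (o - 5)*(o^5 + 10*o^4 + 29*o^3 + 8*o^2 - 48*o) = (o - 5)*(o + 4)*(o^4 + 6*o^3 + 5*o^2 - 12*o) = (o - 5)*(o + 4)^2*(o^3 + 2*o^2 - 3*o) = (o - 5)*(o + 3)*(o + 4)^2*(o^2 - o) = (o - 5)*(o - 1)*(o + 3)*(o + 4)^2*(o)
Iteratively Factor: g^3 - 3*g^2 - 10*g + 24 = (g - 4)*(g^2 + g - 6) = (g - 4)*(g - 2)*(g + 3)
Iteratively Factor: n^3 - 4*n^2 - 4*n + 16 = (n - 2)*(n^2 - 2*n - 8) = (n - 4)*(n - 2)*(n + 2)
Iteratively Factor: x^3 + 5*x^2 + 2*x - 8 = (x - 1)*(x^2 + 6*x + 8) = (x - 1)*(x + 4)*(x + 2)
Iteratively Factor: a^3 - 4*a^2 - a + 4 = (a - 4)*(a^2 - 1) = (a - 4)*(a - 1)*(a + 1)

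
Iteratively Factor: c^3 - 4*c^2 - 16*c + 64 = (c + 4)*(c^2 - 8*c + 16) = (c - 4)*(c + 4)*(c - 4)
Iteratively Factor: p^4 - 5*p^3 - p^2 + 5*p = (p + 1)*(p^3 - 6*p^2 + 5*p) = (p - 5)*(p + 1)*(p^2 - p) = p*(p - 5)*(p + 1)*(p - 1)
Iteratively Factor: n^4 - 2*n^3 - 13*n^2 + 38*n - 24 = (n - 3)*(n^3 + n^2 - 10*n + 8) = (n - 3)*(n - 1)*(n^2 + 2*n - 8) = (n - 3)*(n - 1)*(n + 4)*(n - 2)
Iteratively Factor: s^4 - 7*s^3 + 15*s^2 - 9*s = (s - 1)*(s^3 - 6*s^2 + 9*s) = s*(s - 1)*(s^2 - 6*s + 9) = s*(s - 3)*(s - 1)*(s - 3)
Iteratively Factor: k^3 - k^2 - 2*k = (k + 1)*(k^2 - 2*k) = k*(k + 1)*(k - 2)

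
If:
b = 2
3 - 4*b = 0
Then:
No Solution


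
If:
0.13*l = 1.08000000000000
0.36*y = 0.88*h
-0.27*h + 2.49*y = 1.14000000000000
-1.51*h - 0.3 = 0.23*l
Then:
No Solution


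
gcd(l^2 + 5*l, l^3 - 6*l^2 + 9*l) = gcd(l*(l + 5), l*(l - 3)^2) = l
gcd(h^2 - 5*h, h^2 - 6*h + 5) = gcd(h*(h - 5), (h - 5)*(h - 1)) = h - 5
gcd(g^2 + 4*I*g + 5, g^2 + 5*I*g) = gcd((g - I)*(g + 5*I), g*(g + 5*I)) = g + 5*I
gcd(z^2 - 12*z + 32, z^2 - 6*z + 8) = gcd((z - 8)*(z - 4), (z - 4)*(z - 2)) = z - 4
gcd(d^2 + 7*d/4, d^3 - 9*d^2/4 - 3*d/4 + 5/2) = 1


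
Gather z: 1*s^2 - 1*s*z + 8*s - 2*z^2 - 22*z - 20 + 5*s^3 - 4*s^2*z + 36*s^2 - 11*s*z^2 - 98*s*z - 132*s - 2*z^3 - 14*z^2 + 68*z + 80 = 5*s^3 + 37*s^2 - 124*s - 2*z^3 + z^2*(-11*s - 16) + z*(-4*s^2 - 99*s + 46) + 60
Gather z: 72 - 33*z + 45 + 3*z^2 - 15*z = 3*z^2 - 48*z + 117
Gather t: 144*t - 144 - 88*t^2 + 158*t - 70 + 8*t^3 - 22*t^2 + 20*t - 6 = 8*t^3 - 110*t^2 + 322*t - 220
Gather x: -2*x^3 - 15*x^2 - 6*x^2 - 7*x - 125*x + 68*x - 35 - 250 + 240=-2*x^3 - 21*x^2 - 64*x - 45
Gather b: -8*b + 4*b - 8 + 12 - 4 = -4*b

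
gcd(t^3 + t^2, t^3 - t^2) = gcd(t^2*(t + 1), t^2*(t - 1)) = t^2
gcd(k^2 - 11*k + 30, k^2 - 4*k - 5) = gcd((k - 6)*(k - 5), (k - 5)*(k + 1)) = k - 5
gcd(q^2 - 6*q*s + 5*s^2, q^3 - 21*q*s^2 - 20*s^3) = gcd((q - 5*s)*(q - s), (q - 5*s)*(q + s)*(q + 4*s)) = q - 5*s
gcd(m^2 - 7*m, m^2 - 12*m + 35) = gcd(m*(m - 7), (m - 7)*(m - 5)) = m - 7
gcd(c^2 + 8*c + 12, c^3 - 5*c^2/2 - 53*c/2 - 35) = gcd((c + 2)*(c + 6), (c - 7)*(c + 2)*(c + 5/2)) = c + 2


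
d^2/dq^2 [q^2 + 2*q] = 2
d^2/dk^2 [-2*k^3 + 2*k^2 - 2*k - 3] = 4 - 12*k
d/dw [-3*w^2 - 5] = -6*w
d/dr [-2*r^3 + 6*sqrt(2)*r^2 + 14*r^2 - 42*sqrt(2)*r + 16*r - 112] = -6*r^2 + 12*sqrt(2)*r + 28*r - 42*sqrt(2) + 16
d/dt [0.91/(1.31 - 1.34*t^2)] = 2.4388*t/(1.34*t^2 - 1.31)^2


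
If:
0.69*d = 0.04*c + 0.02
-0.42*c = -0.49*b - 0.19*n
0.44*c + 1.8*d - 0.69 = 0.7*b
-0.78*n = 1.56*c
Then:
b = -1.74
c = -1.07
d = -0.03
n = 2.13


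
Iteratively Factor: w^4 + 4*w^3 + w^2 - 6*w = (w)*(w^3 + 4*w^2 + w - 6) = w*(w + 3)*(w^2 + w - 2) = w*(w - 1)*(w + 3)*(w + 2)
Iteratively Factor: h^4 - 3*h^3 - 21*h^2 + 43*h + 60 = (h + 1)*(h^3 - 4*h^2 - 17*h + 60) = (h + 1)*(h + 4)*(h^2 - 8*h + 15) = (h - 5)*(h + 1)*(h + 4)*(h - 3)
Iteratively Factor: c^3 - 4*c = (c - 2)*(c^2 + 2*c) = (c - 2)*(c + 2)*(c)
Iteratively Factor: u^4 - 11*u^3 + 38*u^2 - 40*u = (u)*(u^3 - 11*u^2 + 38*u - 40) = u*(u - 5)*(u^2 - 6*u + 8) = u*(u - 5)*(u - 4)*(u - 2)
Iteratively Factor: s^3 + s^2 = (s)*(s^2 + s) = s*(s + 1)*(s)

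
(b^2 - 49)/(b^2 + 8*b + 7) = (b - 7)/(b + 1)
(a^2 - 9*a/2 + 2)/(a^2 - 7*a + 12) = (a - 1/2)/(a - 3)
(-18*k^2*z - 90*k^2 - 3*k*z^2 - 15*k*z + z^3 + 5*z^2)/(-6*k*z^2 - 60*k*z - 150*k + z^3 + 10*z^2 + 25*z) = (3*k + z)/(z + 5)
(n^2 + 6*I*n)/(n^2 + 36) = n/(n - 6*I)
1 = 1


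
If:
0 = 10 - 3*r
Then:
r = 10/3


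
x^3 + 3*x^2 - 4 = (x - 1)*(x + 2)^2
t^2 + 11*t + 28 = (t + 4)*(t + 7)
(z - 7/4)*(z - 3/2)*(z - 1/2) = z^3 - 15*z^2/4 + 17*z/4 - 21/16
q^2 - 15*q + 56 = (q - 8)*(q - 7)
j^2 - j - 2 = (j - 2)*(j + 1)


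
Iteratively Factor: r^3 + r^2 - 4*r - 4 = (r - 2)*(r^2 + 3*r + 2) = (r - 2)*(r + 1)*(r + 2)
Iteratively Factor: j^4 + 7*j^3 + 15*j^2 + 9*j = (j)*(j^3 + 7*j^2 + 15*j + 9) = j*(j + 3)*(j^2 + 4*j + 3) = j*(j + 3)^2*(j + 1)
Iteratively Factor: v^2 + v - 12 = (v + 4)*(v - 3)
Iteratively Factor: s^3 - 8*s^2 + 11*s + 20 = (s + 1)*(s^2 - 9*s + 20) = (s - 4)*(s + 1)*(s - 5)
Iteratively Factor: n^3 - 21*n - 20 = (n + 4)*(n^2 - 4*n - 5) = (n - 5)*(n + 4)*(n + 1)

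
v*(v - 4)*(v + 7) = v^3 + 3*v^2 - 28*v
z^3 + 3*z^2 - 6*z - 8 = (z - 2)*(z + 1)*(z + 4)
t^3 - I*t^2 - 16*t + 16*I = (t - 4)*(t + 4)*(t - I)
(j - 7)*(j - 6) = j^2 - 13*j + 42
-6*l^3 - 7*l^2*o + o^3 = (-3*l + o)*(l + o)*(2*l + o)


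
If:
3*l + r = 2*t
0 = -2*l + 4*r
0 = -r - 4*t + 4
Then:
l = 8/15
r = 4/15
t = 14/15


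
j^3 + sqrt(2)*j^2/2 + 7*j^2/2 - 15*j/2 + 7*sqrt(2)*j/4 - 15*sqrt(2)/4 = (j - 3/2)*(j + 5)*(j + sqrt(2)/2)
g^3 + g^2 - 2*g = g*(g - 1)*(g + 2)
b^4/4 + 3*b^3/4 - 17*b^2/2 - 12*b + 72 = (b/4 + 1)*(b - 4)*(b - 3)*(b + 6)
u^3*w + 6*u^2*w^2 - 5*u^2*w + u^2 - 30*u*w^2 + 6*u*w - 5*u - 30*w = (u - 5)*(u + 6*w)*(u*w + 1)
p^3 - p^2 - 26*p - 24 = (p - 6)*(p + 1)*(p + 4)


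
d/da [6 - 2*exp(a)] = -2*exp(a)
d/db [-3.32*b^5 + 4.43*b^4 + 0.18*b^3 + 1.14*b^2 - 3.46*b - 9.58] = -16.6*b^4 + 17.72*b^3 + 0.54*b^2 + 2.28*b - 3.46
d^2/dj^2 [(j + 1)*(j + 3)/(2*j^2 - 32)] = (4*j^3 + 57*j^2 + 192*j + 304)/(j^6 - 48*j^4 + 768*j^2 - 4096)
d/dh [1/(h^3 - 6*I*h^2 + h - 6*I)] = (-3*h^2 + 12*I*h - 1)/(h^3 - 6*I*h^2 + h - 6*I)^2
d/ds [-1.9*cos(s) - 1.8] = 1.9*sin(s)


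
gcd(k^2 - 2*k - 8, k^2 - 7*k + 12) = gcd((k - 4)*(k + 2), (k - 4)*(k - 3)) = k - 4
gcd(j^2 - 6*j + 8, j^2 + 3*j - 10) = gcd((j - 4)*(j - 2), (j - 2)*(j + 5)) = j - 2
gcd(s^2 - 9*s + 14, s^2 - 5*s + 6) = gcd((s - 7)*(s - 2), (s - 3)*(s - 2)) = s - 2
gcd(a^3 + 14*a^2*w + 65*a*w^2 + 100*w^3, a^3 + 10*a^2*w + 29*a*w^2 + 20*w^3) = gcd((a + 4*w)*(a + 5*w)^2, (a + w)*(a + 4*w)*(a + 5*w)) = a^2 + 9*a*w + 20*w^2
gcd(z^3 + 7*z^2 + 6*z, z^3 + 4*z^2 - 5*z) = z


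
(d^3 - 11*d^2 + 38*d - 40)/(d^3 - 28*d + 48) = (d - 5)/(d + 6)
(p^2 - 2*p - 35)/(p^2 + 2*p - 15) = (p - 7)/(p - 3)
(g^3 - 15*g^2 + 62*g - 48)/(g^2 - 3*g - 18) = (g^2 - 9*g + 8)/(g + 3)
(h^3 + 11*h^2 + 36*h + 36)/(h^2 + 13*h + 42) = (h^2 + 5*h + 6)/(h + 7)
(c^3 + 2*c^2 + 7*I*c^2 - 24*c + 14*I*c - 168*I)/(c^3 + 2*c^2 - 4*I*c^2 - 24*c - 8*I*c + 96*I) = (c + 7*I)/(c - 4*I)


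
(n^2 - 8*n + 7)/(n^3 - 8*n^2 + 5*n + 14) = (n - 1)/(n^2 - n - 2)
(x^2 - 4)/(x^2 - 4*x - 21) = (4 - x^2)/(-x^2 + 4*x + 21)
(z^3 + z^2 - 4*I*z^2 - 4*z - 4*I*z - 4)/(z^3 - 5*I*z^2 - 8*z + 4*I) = (z + 1)/(z - I)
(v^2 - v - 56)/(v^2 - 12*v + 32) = (v + 7)/(v - 4)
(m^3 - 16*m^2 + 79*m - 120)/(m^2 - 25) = (m^2 - 11*m + 24)/(m + 5)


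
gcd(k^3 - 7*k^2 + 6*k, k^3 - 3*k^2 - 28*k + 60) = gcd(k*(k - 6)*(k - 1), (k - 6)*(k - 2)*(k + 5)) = k - 6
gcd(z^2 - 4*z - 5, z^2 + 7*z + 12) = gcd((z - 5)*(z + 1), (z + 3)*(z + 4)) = 1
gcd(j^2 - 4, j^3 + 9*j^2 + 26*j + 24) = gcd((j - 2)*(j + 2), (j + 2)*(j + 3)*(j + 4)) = j + 2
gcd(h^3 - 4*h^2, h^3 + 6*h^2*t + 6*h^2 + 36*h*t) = h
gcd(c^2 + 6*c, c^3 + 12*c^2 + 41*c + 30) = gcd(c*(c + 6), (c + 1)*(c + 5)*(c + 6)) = c + 6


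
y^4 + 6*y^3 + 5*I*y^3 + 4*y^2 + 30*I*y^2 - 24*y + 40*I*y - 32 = (y + 2)*(y + 4)*(y + I)*(y + 4*I)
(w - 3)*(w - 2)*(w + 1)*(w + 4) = w^4 - 15*w^2 + 10*w + 24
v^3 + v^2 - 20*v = v*(v - 4)*(v + 5)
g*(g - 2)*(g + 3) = g^3 + g^2 - 6*g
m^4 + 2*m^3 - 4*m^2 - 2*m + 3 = (m - 1)^2*(m + 1)*(m + 3)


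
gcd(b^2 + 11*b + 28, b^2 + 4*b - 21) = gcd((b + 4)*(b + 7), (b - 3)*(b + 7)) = b + 7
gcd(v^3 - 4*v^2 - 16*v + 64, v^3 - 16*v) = v^2 - 16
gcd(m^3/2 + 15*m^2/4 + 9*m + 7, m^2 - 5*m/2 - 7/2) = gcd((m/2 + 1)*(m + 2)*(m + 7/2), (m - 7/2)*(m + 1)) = 1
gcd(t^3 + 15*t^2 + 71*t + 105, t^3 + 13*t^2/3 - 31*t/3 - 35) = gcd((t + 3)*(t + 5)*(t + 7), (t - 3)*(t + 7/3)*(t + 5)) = t + 5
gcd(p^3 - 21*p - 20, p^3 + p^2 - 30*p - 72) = p + 4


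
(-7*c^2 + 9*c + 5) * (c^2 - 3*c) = -7*c^4 + 30*c^3 - 22*c^2 - 15*c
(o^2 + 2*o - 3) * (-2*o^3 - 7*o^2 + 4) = -2*o^5 - 11*o^4 - 8*o^3 + 25*o^2 + 8*o - 12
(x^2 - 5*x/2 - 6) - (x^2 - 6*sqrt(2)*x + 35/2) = -5*x/2 + 6*sqrt(2)*x - 47/2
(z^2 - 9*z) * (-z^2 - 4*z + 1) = -z^4 + 5*z^3 + 37*z^2 - 9*z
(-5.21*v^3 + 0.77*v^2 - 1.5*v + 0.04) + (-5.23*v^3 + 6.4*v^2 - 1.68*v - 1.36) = -10.44*v^3 + 7.17*v^2 - 3.18*v - 1.32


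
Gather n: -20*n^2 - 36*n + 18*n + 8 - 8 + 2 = -20*n^2 - 18*n + 2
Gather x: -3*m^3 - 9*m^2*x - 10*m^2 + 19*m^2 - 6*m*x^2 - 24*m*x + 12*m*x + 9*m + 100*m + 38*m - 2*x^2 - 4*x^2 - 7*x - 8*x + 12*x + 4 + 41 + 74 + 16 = -3*m^3 + 9*m^2 + 147*m + x^2*(-6*m - 6) + x*(-9*m^2 - 12*m - 3) + 135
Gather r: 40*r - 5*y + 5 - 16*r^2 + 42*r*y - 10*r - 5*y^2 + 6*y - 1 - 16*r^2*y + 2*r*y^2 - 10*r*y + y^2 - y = r^2*(-16*y - 16) + r*(2*y^2 + 32*y + 30) - 4*y^2 + 4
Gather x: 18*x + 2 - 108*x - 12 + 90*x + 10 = 0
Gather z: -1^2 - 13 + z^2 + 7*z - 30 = z^2 + 7*z - 44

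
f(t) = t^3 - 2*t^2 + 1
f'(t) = 3*t^2 - 4*t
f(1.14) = -0.12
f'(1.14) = -0.66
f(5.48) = 105.51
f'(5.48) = 68.17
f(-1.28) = -4.37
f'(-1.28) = 10.04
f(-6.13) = -304.50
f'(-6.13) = 137.25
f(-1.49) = -6.75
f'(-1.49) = 12.62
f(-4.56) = -135.41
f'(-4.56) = 80.62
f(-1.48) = -6.62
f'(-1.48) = 12.49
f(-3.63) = -73.19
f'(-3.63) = 54.05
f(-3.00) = -44.00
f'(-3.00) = 39.00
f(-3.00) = -44.00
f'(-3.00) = 39.00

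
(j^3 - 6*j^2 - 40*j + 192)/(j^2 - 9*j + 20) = (j^2 - 2*j - 48)/(j - 5)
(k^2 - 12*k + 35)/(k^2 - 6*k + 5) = (k - 7)/(k - 1)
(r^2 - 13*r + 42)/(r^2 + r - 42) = (r - 7)/(r + 7)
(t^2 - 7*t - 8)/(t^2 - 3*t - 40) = (t + 1)/(t + 5)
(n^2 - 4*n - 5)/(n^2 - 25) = (n + 1)/(n + 5)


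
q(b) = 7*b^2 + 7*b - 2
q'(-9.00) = -119.00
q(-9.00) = 502.00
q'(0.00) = 7.00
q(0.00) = -2.00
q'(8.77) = 129.78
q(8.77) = 597.78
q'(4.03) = 63.42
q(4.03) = 139.90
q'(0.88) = 19.32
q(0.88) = 9.58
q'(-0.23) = 3.78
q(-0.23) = -3.24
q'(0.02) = 7.28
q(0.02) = -1.86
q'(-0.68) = -2.52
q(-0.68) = -3.52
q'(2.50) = 42.00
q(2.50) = 59.25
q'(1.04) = 21.56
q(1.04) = 12.85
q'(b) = 14*b + 7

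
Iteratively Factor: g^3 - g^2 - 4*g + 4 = (g + 2)*(g^2 - 3*g + 2) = (g - 2)*(g + 2)*(g - 1)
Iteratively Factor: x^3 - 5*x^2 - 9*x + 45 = (x - 5)*(x^2 - 9) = (x - 5)*(x + 3)*(x - 3)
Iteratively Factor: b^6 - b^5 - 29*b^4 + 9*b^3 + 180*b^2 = (b + 3)*(b^5 - 4*b^4 - 17*b^3 + 60*b^2) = b*(b + 3)*(b^4 - 4*b^3 - 17*b^2 + 60*b) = b^2*(b + 3)*(b^3 - 4*b^2 - 17*b + 60) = b^2*(b - 5)*(b + 3)*(b^2 + b - 12) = b^2*(b - 5)*(b + 3)*(b + 4)*(b - 3)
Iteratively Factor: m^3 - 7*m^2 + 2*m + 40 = (m + 2)*(m^2 - 9*m + 20) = (m - 5)*(m + 2)*(m - 4)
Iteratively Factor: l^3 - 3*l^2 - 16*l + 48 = (l - 3)*(l^2 - 16) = (l - 3)*(l + 4)*(l - 4)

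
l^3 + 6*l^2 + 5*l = l*(l + 1)*(l + 5)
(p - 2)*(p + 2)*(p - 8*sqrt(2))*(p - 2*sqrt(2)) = p^4 - 10*sqrt(2)*p^3 + 28*p^2 + 40*sqrt(2)*p - 128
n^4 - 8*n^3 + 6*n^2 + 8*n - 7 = (n - 7)*(n - 1)^2*(n + 1)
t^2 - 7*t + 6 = (t - 6)*(t - 1)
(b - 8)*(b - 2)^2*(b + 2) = b^4 - 10*b^3 + 12*b^2 + 40*b - 64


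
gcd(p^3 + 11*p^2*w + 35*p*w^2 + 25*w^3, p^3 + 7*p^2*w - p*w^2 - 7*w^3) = p + w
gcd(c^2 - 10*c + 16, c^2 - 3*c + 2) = c - 2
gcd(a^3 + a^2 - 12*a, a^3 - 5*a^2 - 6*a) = a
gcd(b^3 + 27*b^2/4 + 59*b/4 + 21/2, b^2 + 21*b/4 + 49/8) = b + 7/4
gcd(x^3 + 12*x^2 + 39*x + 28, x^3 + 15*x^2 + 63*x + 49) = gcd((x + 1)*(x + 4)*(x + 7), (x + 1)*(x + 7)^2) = x^2 + 8*x + 7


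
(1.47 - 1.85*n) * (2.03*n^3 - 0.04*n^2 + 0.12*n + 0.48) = -3.7555*n^4 + 3.0581*n^3 - 0.2808*n^2 - 0.7116*n + 0.7056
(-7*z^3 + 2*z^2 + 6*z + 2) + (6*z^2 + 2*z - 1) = -7*z^3 + 8*z^2 + 8*z + 1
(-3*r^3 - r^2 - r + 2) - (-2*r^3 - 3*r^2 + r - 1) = -r^3 + 2*r^2 - 2*r + 3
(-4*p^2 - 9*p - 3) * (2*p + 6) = -8*p^3 - 42*p^2 - 60*p - 18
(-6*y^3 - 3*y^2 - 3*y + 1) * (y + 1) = -6*y^4 - 9*y^3 - 6*y^2 - 2*y + 1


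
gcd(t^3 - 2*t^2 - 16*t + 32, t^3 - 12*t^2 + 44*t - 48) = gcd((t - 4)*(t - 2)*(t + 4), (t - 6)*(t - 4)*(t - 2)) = t^2 - 6*t + 8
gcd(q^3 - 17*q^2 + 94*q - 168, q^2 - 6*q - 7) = q - 7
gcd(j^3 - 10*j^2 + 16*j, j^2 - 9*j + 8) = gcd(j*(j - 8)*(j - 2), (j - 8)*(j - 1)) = j - 8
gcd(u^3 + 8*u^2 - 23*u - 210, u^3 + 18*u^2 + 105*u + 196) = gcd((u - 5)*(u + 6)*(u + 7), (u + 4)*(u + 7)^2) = u + 7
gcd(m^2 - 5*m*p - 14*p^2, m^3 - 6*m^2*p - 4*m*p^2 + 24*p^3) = m + 2*p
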